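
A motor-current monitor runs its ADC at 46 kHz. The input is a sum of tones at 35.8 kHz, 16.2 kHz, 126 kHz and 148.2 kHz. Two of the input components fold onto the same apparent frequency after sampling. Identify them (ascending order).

35.8 kHz, 148.2 kHz

fs/2 = 23 kHz.
35.8 kHz > fs/2 = 23 kHz, folds to fs − 35.8 kHz = 10.2 kHz.
16.2 kHz ≤ fs/2 = 23 kHz, passes unchanged.
126 kHz mod fs = 34 kHz.
34 kHz > fs/2 = 23 kHz, folds to fs − 34 kHz = 12 kHz.
148.2 kHz mod fs = 10.2 kHz.
10.2 kHz ≤ fs/2 = 23 kHz, appears at 10.2 kHz.
35.8 kHz and 148.2 kHz both map to 10.2 kHz.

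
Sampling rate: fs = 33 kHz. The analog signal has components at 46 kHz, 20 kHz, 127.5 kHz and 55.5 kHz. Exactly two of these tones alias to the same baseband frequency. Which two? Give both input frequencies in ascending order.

20 kHz, 46 kHz

fs/2 = 16.5 kHz.
46 kHz mod fs = 13 kHz.
13 kHz ≤ fs/2 = 16.5 kHz, appears at 13 kHz.
20 kHz > fs/2 = 16.5 kHz, folds to fs − 20 kHz = 13 kHz.
127.5 kHz mod fs = 28.5 kHz.
28.5 kHz > fs/2 = 16.5 kHz, folds to fs − 28.5 kHz = 4.5 kHz.
55.5 kHz mod fs = 22.5 kHz.
22.5 kHz > fs/2 = 16.5 kHz, folds to fs − 22.5 kHz = 10.5 kHz.
20 kHz and 46 kHz both map to 13 kHz.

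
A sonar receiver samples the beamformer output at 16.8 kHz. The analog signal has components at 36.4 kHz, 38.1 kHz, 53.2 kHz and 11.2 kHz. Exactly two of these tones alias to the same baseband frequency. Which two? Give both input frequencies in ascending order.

36.4 kHz, 53.2 kHz

fs/2 = 8.4 kHz.
36.4 kHz mod fs = 2.8 kHz.
2.8 kHz ≤ fs/2 = 8.4 kHz, appears at 2.8 kHz.
38.1 kHz mod fs = 4.5 kHz.
4.5 kHz ≤ fs/2 = 8.4 kHz, appears at 4.5 kHz.
53.2 kHz mod fs = 2.8 kHz.
2.8 kHz ≤ fs/2 = 8.4 kHz, appears at 2.8 kHz.
11.2 kHz > fs/2 = 8.4 kHz, folds to fs − 11.2 kHz = 5.6 kHz.
36.4 kHz and 53.2 kHz both map to 2.8 kHz.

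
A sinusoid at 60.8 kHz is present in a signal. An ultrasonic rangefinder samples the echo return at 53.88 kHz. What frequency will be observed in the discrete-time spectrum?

60.8 kHz mod fs = 6.92 kHz.
6.92 kHz ≤ fs/2 = 26.94 kHz, appears at 6.92 kHz.

6.92 kHz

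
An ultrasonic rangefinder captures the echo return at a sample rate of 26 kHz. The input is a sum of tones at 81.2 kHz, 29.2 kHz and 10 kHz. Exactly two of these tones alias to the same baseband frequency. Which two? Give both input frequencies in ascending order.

fs/2 = 13 kHz.
81.2 kHz mod fs = 3.2 kHz.
3.2 kHz ≤ fs/2 = 13 kHz, appears at 3.2 kHz.
29.2 kHz mod fs = 3.2 kHz.
3.2 kHz ≤ fs/2 = 13 kHz, appears at 3.2 kHz.
10 kHz ≤ fs/2 = 13 kHz, passes unchanged.
29.2 kHz and 81.2 kHz both map to 3.2 kHz.

29.2 kHz, 81.2 kHz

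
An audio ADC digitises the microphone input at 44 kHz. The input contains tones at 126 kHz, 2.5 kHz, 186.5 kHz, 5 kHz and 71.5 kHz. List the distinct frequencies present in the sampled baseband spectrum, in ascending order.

2.5 kHz, 5 kHz, 6 kHz, 10.5 kHz, 16.5 kHz

fs/2 = 22 kHz.
126 kHz mod fs = 38 kHz.
38 kHz > fs/2 = 22 kHz, folds to fs − 38 kHz = 6 kHz.
2.5 kHz ≤ fs/2 = 22 kHz, passes unchanged.
186.5 kHz mod fs = 10.5 kHz.
10.5 kHz ≤ fs/2 = 22 kHz, appears at 10.5 kHz.
5 kHz ≤ fs/2 = 22 kHz, passes unchanged.
71.5 kHz mod fs = 27.5 kHz.
27.5 kHz > fs/2 = 22 kHz, folds to fs − 27.5 kHz = 16.5 kHz.
Distinct values: {2.5 kHz, 5 kHz, 6 kHz, 10.5 kHz, 16.5 kHz}.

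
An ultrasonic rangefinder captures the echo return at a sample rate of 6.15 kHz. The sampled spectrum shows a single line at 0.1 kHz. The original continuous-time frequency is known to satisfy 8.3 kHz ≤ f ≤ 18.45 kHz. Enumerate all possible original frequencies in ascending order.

12.2 kHz, 12.4 kHz, 18.35 kHz

Frequencies that alias to 0.1 kHz are k·fs ± 0.1 kHz for integer k ≥ 0.
k=0: 0.1 kHz.
k=1: 6.05 kHz, 6.25 kHz.
k=2: 12.2 kHz, 12.4 kHz.
k=3: 18.35 kHz, 18.55 kHz.
k=4: 24.5 kHz, 24.7 kHz.
Within [8.3 kHz, 18.45 kHz]: 12.2 kHz, 12.4 kHz, 18.35 kHz.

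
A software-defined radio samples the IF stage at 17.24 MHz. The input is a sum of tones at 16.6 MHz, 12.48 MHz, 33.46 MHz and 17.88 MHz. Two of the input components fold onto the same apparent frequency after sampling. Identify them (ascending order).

16.6 MHz, 17.88 MHz

fs/2 = 8.62 MHz.
16.6 MHz > fs/2 = 8.62 MHz, folds to fs − 16.6 MHz = 0.64 MHz.
12.48 MHz > fs/2 = 8.62 MHz, folds to fs − 12.48 MHz = 4.76 MHz.
33.46 MHz mod fs = 16.22 MHz.
16.22 MHz > fs/2 = 8.62 MHz, folds to fs − 16.22 MHz = 1.02 MHz.
17.88 MHz mod fs = 0.64 MHz.
0.64 MHz ≤ fs/2 = 8.62 MHz, appears at 0.64 MHz.
16.6 MHz and 17.88 MHz both map to 0.64 MHz.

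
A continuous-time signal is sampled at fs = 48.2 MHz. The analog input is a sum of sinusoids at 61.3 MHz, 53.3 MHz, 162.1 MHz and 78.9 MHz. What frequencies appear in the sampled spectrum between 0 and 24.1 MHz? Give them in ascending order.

fs/2 = 24.1 MHz.
61.3 MHz mod fs = 13.1 MHz.
13.1 MHz ≤ fs/2 = 24.1 MHz, appears at 13.1 MHz.
53.3 MHz mod fs = 5.1 MHz.
5.1 MHz ≤ fs/2 = 24.1 MHz, appears at 5.1 MHz.
162.1 MHz mod fs = 17.5 MHz.
17.5 MHz ≤ fs/2 = 24.1 MHz, appears at 17.5 MHz.
78.9 MHz mod fs = 30.7 MHz.
30.7 MHz > fs/2 = 24.1 MHz, folds to fs − 30.7 MHz = 17.5 MHz.
Distinct values: {5.1 MHz, 13.1 MHz, 17.5 MHz}.

5.1 MHz, 13.1 MHz, 17.5 MHz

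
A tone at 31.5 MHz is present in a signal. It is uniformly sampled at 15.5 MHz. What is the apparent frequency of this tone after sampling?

0.5 MHz

31.5 MHz mod fs = 0.5 MHz.
0.5 MHz ≤ fs/2 = 7.75 MHz, appears at 0.5 MHz.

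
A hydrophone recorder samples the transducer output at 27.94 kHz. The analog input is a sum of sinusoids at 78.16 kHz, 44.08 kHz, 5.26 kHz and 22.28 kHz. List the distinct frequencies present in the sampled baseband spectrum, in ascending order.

5.26 kHz, 5.66 kHz, 11.8 kHz

fs/2 = 13.97 kHz.
78.16 kHz mod fs = 22.28 kHz.
22.28 kHz > fs/2 = 13.97 kHz, folds to fs − 22.28 kHz = 5.66 kHz.
44.08 kHz mod fs = 16.14 kHz.
16.14 kHz > fs/2 = 13.97 kHz, folds to fs − 16.14 kHz = 11.8 kHz.
5.26 kHz ≤ fs/2 = 13.97 kHz, passes unchanged.
22.28 kHz > fs/2 = 13.97 kHz, folds to fs − 22.28 kHz = 5.66 kHz.
Distinct values: {5.26 kHz, 5.66 kHz, 11.8 kHz}.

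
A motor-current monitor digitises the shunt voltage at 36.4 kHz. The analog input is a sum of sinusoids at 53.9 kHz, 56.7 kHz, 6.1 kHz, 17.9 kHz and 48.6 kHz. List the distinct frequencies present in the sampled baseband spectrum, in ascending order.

fs/2 = 18.2 kHz.
53.9 kHz mod fs = 17.5 kHz.
17.5 kHz ≤ fs/2 = 18.2 kHz, appears at 17.5 kHz.
56.7 kHz mod fs = 20.3 kHz.
20.3 kHz > fs/2 = 18.2 kHz, folds to fs − 20.3 kHz = 16.1 kHz.
6.1 kHz ≤ fs/2 = 18.2 kHz, passes unchanged.
17.9 kHz ≤ fs/2 = 18.2 kHz, passes unchanged.
48.6 kHz mod fs = 12.2 kHz.
12.2 kHz ≤ fs/2 = 18.2 kHz, appears at 12.2 kHz.
Distinct values: {6.1 kHz, 12.2 kHz, 16.1 kHz, 17.5 kHz, 17.9 kHz}.

6.1 kHz, 12.2 kHz, 16.1 kHz, 17.5 kHz, 17.9 kHz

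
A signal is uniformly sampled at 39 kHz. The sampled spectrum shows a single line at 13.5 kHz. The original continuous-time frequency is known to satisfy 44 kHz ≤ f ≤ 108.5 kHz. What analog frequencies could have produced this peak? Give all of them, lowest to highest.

Frequencies that alias to 13.5 kHz are k·fs ± 13.5 kHz for integer k ≥ 0.
k=0: 13.5 kHz.
k=1: 25.5 kHz, 52.5 kHz.
k=2: 64.5 kHz, 91.5 kHz.
k=3: 103.5 kHz, 130.5 kHz.
k=4: 142.5 kHz, 169.5 kHz.
Within [44 kHz, 108.5 kHz]: 52.5 kHz, 64.5 kHz, 91.5 kHz, 103.5 kHz.

52.5 kHz, 64.5 kHz, 91.5 kHz, 103.5 kHz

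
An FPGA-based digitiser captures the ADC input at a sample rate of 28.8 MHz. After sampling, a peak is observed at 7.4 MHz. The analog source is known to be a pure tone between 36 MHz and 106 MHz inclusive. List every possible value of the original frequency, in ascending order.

Frequencies that alias to 7.4 MHz are k·fs ± 7.4 MHz for integer k ≥ 0.
k=0: 7.4 MHz.
k=1: 21.4 MHz, 36.2 MHz.
k=2: 50.2 MHz, 65 MHz.
k=3: 79 MHz, 93.8 MHz.
k=4: 107.8 MHz, 122.6 MHz.
Within [36 MHz, 106 MHz]: 36.2 MHz, 50.2 MHz, 65 MHz, 79 MHz, 93.8 MHz.

36.2 MHz, 50.2 MHz, 65 MHz, 79 MHz, 93.8 MHz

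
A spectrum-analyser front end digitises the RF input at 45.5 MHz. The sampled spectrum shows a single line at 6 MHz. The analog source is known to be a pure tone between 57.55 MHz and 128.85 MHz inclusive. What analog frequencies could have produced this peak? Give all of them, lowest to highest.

Frequencies that alias to 6 MHz are k·fs ± 6 MHz for integer k ≥ 0.
k=0: 6 MHz.
k=1: 39.5 MHz, 51.5 MHz.
k=2: 85 MHz, 97 MHz.
k=3: 130.5 MHz, 142.5 MHz.
Within [57.55 MHz, 128.85 MHz]: 85 MHz, 97 MHz.

85 MHz, 97 MHz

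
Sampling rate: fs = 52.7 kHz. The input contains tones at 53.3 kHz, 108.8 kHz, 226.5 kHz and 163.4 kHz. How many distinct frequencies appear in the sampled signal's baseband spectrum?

fs/2 = 26.35 kHz.
53.3 kHz mod fs = 0.6 kHz.
0.6 kHz ≤ fs/2 = 26.35 kHz, appears at 0.6 kHz.
108.8 kHz mod fs = 3.4 kHz.
3.4 kHz ≤ fs/2 = 26.35 kHz, appears at 3.4 kHz.
226.5 kHz mod fs = 15.7 kHz.
15.7 kHz ≤ fs/2 = 26.35 kHz, appears at 15.7 kHz.
163.4 kHz mod fs = 5.3 kHz.
5.3 kHz ≤ fs/2 = 26.35 kHz, appears at 5.3 kHz.
Distinct values: {0.6 kHz, 3.4 kHz, 5.3 kHz, 15.7 kHz} → 4.

4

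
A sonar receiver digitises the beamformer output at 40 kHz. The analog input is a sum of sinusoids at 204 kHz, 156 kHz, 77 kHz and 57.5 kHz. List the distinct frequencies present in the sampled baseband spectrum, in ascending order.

3 kHz, 4 kHz, 17.5 kHz

fs/2 = 20 kHz.
204 kHz mod fs = 4 kHz.
4 kHz ≤ fs/2 = 20 kHz, appears at 4 kHz.
156 kHz mod fs = 36 kHz.
36 kHz > fs/2 = 20 kHz, folds to fs − 36 kHz = 4 kHz.
77 kHz mod fs = 37 kHz.
37 kHz > fs/2 = 20 kHz, folds to fs − 37 kHz = 3 kHz.
57.5 kHz mod fs = 17.5 kHz.
17.5 kHz ≤ fs/2 = 20 kHz, appears at 17.5 kHz.
Distinct values: {3 kHz, 4 kHz, 17.5 kHz}.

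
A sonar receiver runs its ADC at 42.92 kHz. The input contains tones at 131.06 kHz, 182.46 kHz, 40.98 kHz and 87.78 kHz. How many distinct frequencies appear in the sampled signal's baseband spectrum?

3

fs/2 = 21.46 kHz.
131.06 kHz mod fs = 2.3 kHz.
2.3 kHz ≤ fs/2 = 21.46 kHz, appears at 2.3 kHz.
182.46 kHz mod fs = 10.78 kHz.
10.78 kHz ≤ fs/2 = 21.46 kHz, appears at 10.78 kHz.
40.98 kHz > fs/2 = 21.46 kHz, folds to fs − 40.98 kHz = 1.94 kHz.
87.78 kHz mod fs = 1.94 kHz.
1.94 kHz ≤ fs/2 = 21.46 kHz, appears at 1.94 kHz.
Distinct values: {1.94 kHz, 2.3 kHz, 10.78 kHz} → 3.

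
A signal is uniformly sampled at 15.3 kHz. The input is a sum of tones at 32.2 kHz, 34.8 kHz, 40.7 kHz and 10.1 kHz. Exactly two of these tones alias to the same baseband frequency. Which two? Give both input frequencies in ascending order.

10.1 kHz, 40.7 kHz

fs/2 = 7.65 kHz.
32.2 kHz mod fs = 1.6 kHz.
1.6 kHz ≤ fs/2 = 7.65 kHz, appears at 1.6 kHz.
34.8 kHz mod fs = 4.2 kHz.
4.2 kHz ≤ fs/2 = 7.65 kHz, appears at 4.2 kHz.
40.7 kHz mod fs = 10.1 kHz.
10.1 kHz > fs/2 = 7.65 kHz, folds to fs − 10.1 kHz = 5.2 kHz.
10.1 kHz > fs/2 = 7.65 kHz, folds to fs − 10.1 kHz = 5.2 kHz.
10.1 kHz and 40.7 kHz both map to 5.2 kHz.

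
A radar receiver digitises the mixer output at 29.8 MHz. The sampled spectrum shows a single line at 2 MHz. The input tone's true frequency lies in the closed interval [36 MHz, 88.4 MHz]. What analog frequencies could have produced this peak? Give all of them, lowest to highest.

Frequencies that alias to 2 MHz are k·fs ± 2 MHz for integer k ≥ 0.
k=0: 2 MHz.
k=1: 27.8 MHz, 31.8 MHz.
k=2: 57.6 MHz, 61.6 MHz.
k=3: 87.4 MHz, 91.4 MHz.
k=4: 117.2 MHz, 121.2 MHz.
Within [36 MHz, 88.4 MHz]: 57.6 MHz, 61.6 MHz, 87.4 MHz.

57.6 MHz, 61.6 MHz, 87.4 MHz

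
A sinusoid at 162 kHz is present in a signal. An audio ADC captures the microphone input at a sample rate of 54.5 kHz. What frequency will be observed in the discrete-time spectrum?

1.5 kHz

162 kHz mod fs = 53 kHz.
53 kHz > fs/2 = 27.25 kHz, folds to fs − 53 kHz = 1.5 kHz.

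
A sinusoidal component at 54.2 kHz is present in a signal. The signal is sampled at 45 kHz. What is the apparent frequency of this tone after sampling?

54.2 kHz mod fs = 9.2 kHz.
9.2 kHz ≤ fs/2 = 22.5 kHz, appears at 9.2 kHz.

9.2 kHz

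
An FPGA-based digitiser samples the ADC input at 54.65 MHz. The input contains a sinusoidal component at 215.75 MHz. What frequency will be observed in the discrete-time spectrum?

215.75 MHz mod fs = 51.8 MHz.
51.8 MHz > fs/2 = 27.325 MHz, folds to fs − 51.8 MHz = 2.85 MHz.

2.85 MHz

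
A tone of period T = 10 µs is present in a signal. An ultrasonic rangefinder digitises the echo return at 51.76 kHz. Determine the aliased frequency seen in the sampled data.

T = 10 µs → f = 1/T = 100 kHz.
100 kHz mod fs = 48.24 kHz.
48.24 kHz > fs/2 = 25.88 kHz, folds to fs − 48.24 kHz = 3.52 kHz.

3.52 kHz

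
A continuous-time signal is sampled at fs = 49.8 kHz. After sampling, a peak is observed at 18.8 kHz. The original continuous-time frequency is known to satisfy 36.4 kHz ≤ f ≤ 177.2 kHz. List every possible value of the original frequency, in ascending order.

Frequencies that alias to 18.8 kHz are k·fs ± 18.8 kHz for integer k ≥ 0.
k=0: 18.8 kHz.
k=1: 31 kHz, 68.6 kHz.
k=2: 80.8 kHz, 118.4 kHz.
k=3: 130.6 kHz, 168.2 kHz.
k=4: 180.4 kHz, 218 kHz.
Within [36.4 kHz, 177.2 kHz]: 68.6 kHz, 80.8 kHz, 118.4 kHz, 130.6 kHz, 168.2 kHz.

68.6 kHz, 80.8 kHz, 118.4 kHz, 130.6 kHz, 168.2 kHz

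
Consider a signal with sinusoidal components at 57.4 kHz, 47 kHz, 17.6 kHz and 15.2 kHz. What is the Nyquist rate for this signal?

Highest-frequency component: 57.4 kHz.
Nyquist rate = 2 × 57.4 kHz = 114.8 kHz.

114.8 kHz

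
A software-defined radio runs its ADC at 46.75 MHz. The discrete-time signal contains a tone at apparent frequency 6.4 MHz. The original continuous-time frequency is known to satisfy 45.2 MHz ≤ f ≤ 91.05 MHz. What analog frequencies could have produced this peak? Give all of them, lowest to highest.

Frequencies that alias to 6.4 MHz are k·fs ± 6.4 MHz for integer k ≥ 0.
k=0: 6.4 MHz.
k=1: 40.35 MHz, 53.15 MHz.
k=2: 87.1 MHz, 99.9 MHz.
k=3: 133.85 MHz, 146.65 MHz.
Within [45.2 MHz, 91.05 MHz]: 53.15 MHz, 87.1 MHz.

53.15 MHz, 87.1 MHz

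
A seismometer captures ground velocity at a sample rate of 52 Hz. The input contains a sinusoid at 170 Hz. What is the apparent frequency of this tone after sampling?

170 Hz mod fs = 14 Hz.
14 Hz ≤ fs/2 = 26 Hz, appears at 14 Hz.

14 Hz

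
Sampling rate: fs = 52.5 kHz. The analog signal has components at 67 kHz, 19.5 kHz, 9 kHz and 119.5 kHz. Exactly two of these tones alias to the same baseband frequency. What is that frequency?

14.5 kHz

fs/2 = 26.25 kHz.
67 kHz mod fs = 14.5 kHz.
14.5 kHz ≤ fs/2 = 26.25 kHz, appears at 14.5 kHz.
19.5 kHz ≤ fs/2 = 26.25 kHz, passes unchanged.
9 kHz ≤ fs/2 = 26.25 kHz, passes unchanged.
119.5 kHz mod fs = 14.5 kHz.
14.5 kHz ≤ fs/2 = 26.25 kHz, appears at 14.5 kHz.
67 kHz and 119.5 kHz both map to 14.5 kHz.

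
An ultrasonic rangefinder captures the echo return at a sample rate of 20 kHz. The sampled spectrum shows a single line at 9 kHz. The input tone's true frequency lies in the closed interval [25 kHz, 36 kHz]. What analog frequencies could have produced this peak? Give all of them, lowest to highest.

29 kHz, 31 kHz

Frequencies that alias to 9 kHz are k·fs ± 9 kHz for integer k ≥ 0.
k=0: 9 kHz.
k=1: 11 kHz, 29 kHz.
k=2: 31 kHz, 49 kHz.
k=3: 51 kHz, 69 kHz.
Within [25 kHz, 36 kHz]: 29 kHz, 31 kHz.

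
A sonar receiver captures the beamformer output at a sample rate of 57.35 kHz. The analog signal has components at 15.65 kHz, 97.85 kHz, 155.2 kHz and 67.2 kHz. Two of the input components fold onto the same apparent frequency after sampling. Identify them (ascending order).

fs/2 = 28.675 kHz.
15.65 kHz ≤ fs/2 = 28.675 kHz, passes unchanged.
97.85 kHz mod fs = 40.5 kHz.
40.5 kHz > fs/2 = 28.675 kHz, folds to fs − 40.5 kHz = 16.85 kHz.
155.2 kHz mod fs = 40.5 kHz.
40.5 kHz > fs/2 = 28.675 kHz, folds to fs − 40.5 kHz = 16.85 kHz.
67.2 kHz mod fs = 9.85 kHz.
9.85 kHz ≤ fs/2 = 28.675 kHz, appears at 9.85 kHz.
97.85 kHz and 155.2 kHz both map to 16.85 kHz.

97.85 kHz, 155.2 kHz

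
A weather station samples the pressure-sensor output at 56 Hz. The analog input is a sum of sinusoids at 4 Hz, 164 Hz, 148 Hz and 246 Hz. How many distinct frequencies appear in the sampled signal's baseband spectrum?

fs/2 = 28 Hz.
4 Hz ≤ fs/2 = 28 Hz, passes unchanged.
164 Hz mod fs = 52 Hz.
52 Hz > fs/2 = 28 Hz, folds to fs − 52 Hz = 4 Hz.
148 Hz mod fs = 36 Hz.
36 Hz > fs/2 = 28 Hz, folds to fs − 36 Hz = 20 Hz.
246 Hz mod fs = 22 Hz.
22 Hz ≤ fs/2 = 28 Hz, appears at 22 Hz.
Distinct values: {4 Hz, 20 Hz, 22 Hz} → 3.

3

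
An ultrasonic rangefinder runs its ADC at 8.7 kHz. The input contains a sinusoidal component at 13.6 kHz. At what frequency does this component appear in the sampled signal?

13.6 kHz mod fs = 4.9 kHz.
4.9 kHz > fs/2 = 4.35 kHz, folds to fs − 4.9 kHz = 3.8 kHz.

3.8 kHz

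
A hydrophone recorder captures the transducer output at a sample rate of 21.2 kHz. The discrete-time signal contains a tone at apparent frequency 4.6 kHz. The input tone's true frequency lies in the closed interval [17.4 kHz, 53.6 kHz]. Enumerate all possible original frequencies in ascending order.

25.8 kHz, 37.8 kHz, 47 kHz

Frequencies that alias to 4.6 kHz are k·fs ± 4.6 kHz for integer k ≥ 0.
k=0: 4.6 kHz.
k=1: 16.6 kHz, 25.8 kHz.
k=2: 37.8 kHz, 47 kHz.
k=3: 59 kHz, 68.2 kHz.
Within [17.4 kHz, 53.6 kHz]: 25.8 kHz, 37.8 kHz, 47 kHz.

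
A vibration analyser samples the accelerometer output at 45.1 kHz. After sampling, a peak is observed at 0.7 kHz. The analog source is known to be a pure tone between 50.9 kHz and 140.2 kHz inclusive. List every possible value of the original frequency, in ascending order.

89.5 kHz, 90.9 kHz, 134.6 kHz, 136 kHz

Frequencies that alias to 0.7 kHz are k·fs ± 0.7 kHz for integer k ≥ 0.
k=0: 0.7 kHz.
k=1: 44.4 kHz, 45.8 kHz.
k=2: 89.5 kHz, 90.9 kHz.
k=3: 134.6 kHz, 136 kHz.
k=4: 179.7 kHz, 181.1 kHz.
Within [50.9 kHz, 140.2 kHz]: 89.5 kHz, 90.9 kHz, 134.6 kHz, 136 kHz.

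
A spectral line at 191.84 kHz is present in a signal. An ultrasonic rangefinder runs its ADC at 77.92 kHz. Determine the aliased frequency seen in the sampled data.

191.84 kHz mod fs = 36 kHz.
36 kHz ≤ fs/2 = 38.96 kHz, appears at 36 kHz.

36 kHz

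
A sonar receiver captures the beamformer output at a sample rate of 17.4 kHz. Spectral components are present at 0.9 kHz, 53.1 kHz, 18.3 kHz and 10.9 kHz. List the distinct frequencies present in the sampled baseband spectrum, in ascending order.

fs/2 = 8.7 kHz.
0.9 kHz ≤ fs/2 = 8.7 kHz, passes unchanged.
53.1 kHz mod fs = 0.9 kHz.
0.9 kHz ≤ fs/2 = 8.7 kHz, appears at 0.9 kHz.
18.3 kHz mod fs = 0.9 kHz.
0.9 kHz ≤ fs/2 = 8.7 kHz, appears at 0.9 kHz.
10.9 kHz > fs/2 = 8.7 kHz, folds to fs − 10.9 kHz = 6.5 kHz.
Distinct values: {0.9 kHz, 6.5 kHz}.

0.9 kHz, 6.5 kHz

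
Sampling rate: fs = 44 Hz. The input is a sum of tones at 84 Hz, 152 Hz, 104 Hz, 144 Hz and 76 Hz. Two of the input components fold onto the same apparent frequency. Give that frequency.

fs/2 = 22 Hz.
84 Hz mod fs = 40 Hz.
40 Hz > fs/2 = 22 Hz, folds to fs − 40 Hz = 4 Hz.
152 Hz mod fs = 20 Hz.
20 Hz ≤ fs/2 = 22 Hz, appears at 20 Hz.
104 Hz mod fs = 16 Hz.
16 Hz ≤ fs/2 = 22 Hz, appears at 16 Hz.
144 Hz mod fs = 12 Hz.
12 Hz ≤ fs/2 = 22 Hz, appears at 12 Hz.
76 Hz mod fs = 32 Hz.
32 Hz > fs/2 = 22 Hz, folds to fs − 32 Hz = 12 Hz.
76 Hz and 144 Hz both map to 12 Hz.

12 Hz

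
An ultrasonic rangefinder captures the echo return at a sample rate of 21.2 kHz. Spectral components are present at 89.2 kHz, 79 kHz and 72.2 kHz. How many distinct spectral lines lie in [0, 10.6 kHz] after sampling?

fs/2 = 10.6 kHz.
89.2 kHz mod fs = 4.4 kHz.
4.4 kHz ≤ fs/2 = 10.6 kHz, appears at 4.4 kHz.
79 kHz mod fs = 15.4 kHz.
15.4 kHz > fs/2 = 10.6 kHz, folds to fs − 15.4 kHz = 5.8 kHz.
72.2 kHz mod fs = 8.6 kHz.
8.6 kHz ≤ fs/2 = 10.6 kHz, appears at 8.6 kHz.
Distinct values: {4.4 kHz, 5.8 kHz, 8.6 kHz} → 3.

3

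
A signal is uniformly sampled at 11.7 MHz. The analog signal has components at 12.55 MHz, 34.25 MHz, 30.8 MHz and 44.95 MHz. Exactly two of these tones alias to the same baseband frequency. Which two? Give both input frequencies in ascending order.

12.55 MHz, 34.25 MHz

fs/2 = 5.85 MHz.
12.55 MHz mod fs = 0.85 MHz.
0.85 MHz ≤ fs/2 = 5.85 MHz, appears at 0.85 MHz.
34.25 MHz mod fs = 10.85 MHz.
10.85 MHz > fs/2 = 5.85 MHz, folds to fs − 10.85 MHz = 0.85 MHz.
30.8 MHz mod fs = 7.4 MHz.
7.4 MHz > fs/2 = 5.85 MHz, folds to fs − 7.4 MHz = 4.3 MHz.
44.95 MHz mod fs = 9.85 MHz.
9.85 MHz > fs/2 = 5.85 MHz, folds to fs − 9.85 MHz = 1.85 MHz.
12.55 MHz and 34.25 MHz both map to 0.85 MHz.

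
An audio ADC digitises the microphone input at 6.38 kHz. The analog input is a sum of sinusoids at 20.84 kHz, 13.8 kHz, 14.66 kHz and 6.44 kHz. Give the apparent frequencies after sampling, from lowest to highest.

0.06 kHz, 1.04 kHz, 1.7 kHz, 1.9 kHz

fs/2 = 3.19 kHz.
20.84 kHz mod fs = 1.7 kHz.
1.7 kHz ≤ fs/2 = 3.19 kHz, appears at 1.7 kHz.
13.8 kHz mod fs = 1.04 kHz.
1.04 kHz ≤ fs/2 = 3.19 kHz, appears at 1.04 kHz.
14.66 kHz mod fs = 1.9 kHz.
1.9 kHz ≤ fs/2 = 3.19 kHz, appears at 1.9 kHz.
6.44 kHz mod fs = 0.06 kHz.
0.06 kHz ≤ fs/2 = 3.19 kHz, appears at 0.06 kHz.
Distinct values: {0.06 kHz, 1.04 kHz, 1.7 kHz, 1.9 kHz}.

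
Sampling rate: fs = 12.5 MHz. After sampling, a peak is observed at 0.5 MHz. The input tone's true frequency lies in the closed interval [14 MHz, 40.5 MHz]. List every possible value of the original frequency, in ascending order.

24.5 MHz, 25.5 MHz, 37 MHz, 38 MHz

Frequencies that alias to 0.5 MHz are k·fs ± 0.5 MHz for integer k ≥ 0.
k=0: 0.5 MHz.
k=1: 12 MHz, 13 MHz.
k=2: 24.5 MHz, 25.5 MHz.
k=3: 37 MHz, 38 MHz.
k=4: 49.5 MHz, 50.5 MHz.
Within [14 MHz, 40.5 MHz]: 24.5 MHz, 25.5 MHz, 37 MHz, 38 MHz.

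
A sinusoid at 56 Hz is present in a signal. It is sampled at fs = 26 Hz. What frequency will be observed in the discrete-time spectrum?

56 Hz mod fs = 4 Hz.
4 Hz ≤ fs/2 = 13 Hz, appears at 4 Hz.

4 Hz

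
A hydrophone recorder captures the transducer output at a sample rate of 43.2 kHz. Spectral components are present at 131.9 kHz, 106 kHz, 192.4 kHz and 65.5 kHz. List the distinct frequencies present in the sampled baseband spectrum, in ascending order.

fs/2 = 21.6 kHz.
131.9 kHz mod fs = 2.3 kHz.
2.3 kHz ≤ fs/2 = 21.6 kHz, appears at 2.3 kHz.
106 kHz mod fs = 19.6 kHz.
19.6 kHz ≤ fs/2 = 21.6 kHz, appears at 19.6 kHz.
192.4 kHz mod fs = 19.6 kHz.
19.6 kHz ≤ fs/2 = 21.6 kHz, appears at 19.6 kHz.
65.5 kHz mod fs = 22.3 kHz.
22.3 kHz > fs/2 = 21.6 kHz, folds to fs − 22.3 kHz = 20.9 kHz.
Distinct values: {2.3 kHz, 19.6 kHz, 20.9 kHz}.

2.3 kHz, 19.6 kHz, 20.9 kHz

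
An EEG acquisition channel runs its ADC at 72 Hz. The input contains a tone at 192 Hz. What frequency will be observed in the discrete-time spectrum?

192 Hz mod fs = 48 Hz.
48 Hz > fs/2 = 36 Hz, folds to fs − 48 Hz = 24 Hz.

24 Hz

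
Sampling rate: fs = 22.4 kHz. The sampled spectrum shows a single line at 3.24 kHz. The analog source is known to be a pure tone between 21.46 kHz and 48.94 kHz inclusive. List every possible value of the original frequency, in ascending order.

25.64 kHz, 41.56 kHz, 48.04 kHz

Frequencies that alias to 3.24 kHz are k·fs ± 3.24 kHz for integer k ≥ 0.
k=0: 3.24 kHz.
k=1: 19.16 kHz, 25.64 kHz.
k=2: 41.56 kHz, 48.04 kHz.
k=3: 63.96 kHz, 70.44 kHz.
Within [21.46 kHz, 48.94 kHz]: 25.64 kHz, 41.56 kHz, 48.04 kHz.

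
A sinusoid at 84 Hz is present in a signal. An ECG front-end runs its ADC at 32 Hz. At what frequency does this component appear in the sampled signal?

12 Hz

84 Hz mod fs = 20 Hz.
20 Hz > fs/2 = 16 Hz, folds to fs − 20 Hz = 12 Hz.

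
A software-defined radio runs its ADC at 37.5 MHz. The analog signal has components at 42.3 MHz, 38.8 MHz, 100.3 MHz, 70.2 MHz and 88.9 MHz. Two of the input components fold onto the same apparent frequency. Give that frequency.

fs/2 = 18.75 MHz.
42.3 MHz mod fs = 4.8 MHz.
4.8 MHz ≤ fs/2 = 18.75 MHz, appears at 4.8 MHz.
38.8 MHz mod fs = 1.3 MHz.
1.3 MHz ≤ fs/2 = 18.75 MHz, appears at 1.3 MHz.
100.3 MHz mod fs = 25.3 MHz.
25.3 MHz > fs/2 = 18.75 MHz, folds to fs − 25.3 MHz = 12.2 MHz.
70.2 MHz mod fs = 32.7 MHz.
32.7 MHz > fs/2 = 18.75 MHz, folds to fs − 32.7 MHz = 4.8 MHz.
88.9 MHz mod fs = 13.9 MHz.
13.9 MHz ≤ fs/2 = 18.75 MHz, appears at 13.9 MHz.
42.3 MHz and 70.2 MHz both map to 4.8 MHz.

4.8 MHz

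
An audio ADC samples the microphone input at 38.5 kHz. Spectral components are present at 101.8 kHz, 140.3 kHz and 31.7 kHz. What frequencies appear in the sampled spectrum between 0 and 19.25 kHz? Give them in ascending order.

fs/2 = 19.25 kHz.
101.8 kHz mod fs = 24.8 kHz.
24.8 kHz > fs/2 = 19.25 kHz, folds to fs − 24.8 kHz = 13.7 kHz.
140.3 kHz mod fs = 24.8 kHz.
24.8 kHz > fs/2 = 19.25 kHz, folds to fs − 24.8 kHz = 13.7 kHz.
31.7 kHz > fs/2 = 19.25 kHz, folds to fs − 31.7 kHz = 6.8 kHz.
Distinct values: {6.8 kHz, 13.7 kHz}.

6.8 kHz, 13.7 kHz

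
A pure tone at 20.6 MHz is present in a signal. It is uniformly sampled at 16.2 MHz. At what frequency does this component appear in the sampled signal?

4.4 MHz

20.6 MHz mod fs = 4.4 MHz.
4.4 MHz ≤ fs/2 = 8.1 MHz, appears at 4.4 MHz.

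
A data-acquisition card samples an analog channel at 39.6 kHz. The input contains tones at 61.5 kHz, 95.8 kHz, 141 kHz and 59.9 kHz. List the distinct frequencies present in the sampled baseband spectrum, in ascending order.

fs/2 = 19.8 kHz.
61.5 kHz mod fs = 21.9 kHz.
21.9 kHz > fs/2 = 19.8 kHz, folds to fs − 21.9 kHz = 17.7 kHz.
95.8 kHz mod fs = 16.6 kHz.
16.6 kHz ≤ fs/2 = 19.8 kHz, appears at 16.6 kHz.
141 kHz mod fs = 22.2 kHz.
22.2 kHz > fs/2 = 19.8 kHz, folds to fs − 22.2 kHz = 17.4 kHz.
59.9 kHz mod fs = 20.3 kHz.
20.3 kHz > fs/2 = 19.8 kHz, folds to fs − 20.3 kHz = 19.3 kHz.
Distinct values: {16.6 kHz, 17.4 kHz, 17.7 kHz, 19.3 kHz}.

16.6 kHz, 17.4 kHz, 17.7 kHz, 19.3 kHz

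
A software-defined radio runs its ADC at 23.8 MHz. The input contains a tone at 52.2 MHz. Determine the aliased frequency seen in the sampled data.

4.6 MHz

52.2 MHz mod fs = 4.6 MHz.
4.6 MHz ≤ fs/2 = 11.9 MHz, appears at 4.6 MHz.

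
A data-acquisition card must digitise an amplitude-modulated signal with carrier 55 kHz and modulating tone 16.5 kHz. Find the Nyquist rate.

143 kHz

AM sidebands sit at fc ± fm = 38.5 kHz and 71.5 kHz.
Highest-frequency component: 71.5 kHz.
Nyquist rate = 2 × 71.5 kHz = 143 kHz.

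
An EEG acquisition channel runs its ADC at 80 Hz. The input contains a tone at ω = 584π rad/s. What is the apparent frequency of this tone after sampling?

ω = 584π rad/s → f = ω/(2π) = 292 Hz.
292 Hz mod fs = 52 Hz.
52 Hz > fs/2 = 40 Hz, folds to fs − 52 Hz = 28 Hz.

28 Hz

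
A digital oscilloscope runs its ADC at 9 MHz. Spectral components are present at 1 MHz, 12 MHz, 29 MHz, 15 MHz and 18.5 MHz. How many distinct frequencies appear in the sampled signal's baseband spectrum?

4

fs/2 = 4.5 MHz.
1 MHz ≤ fs/2 = 4.5 MHz, passes unchanged.
12 MHz mod fs = 3 MHz.
3 MHz ≤ fs/2 = 4.5 MHz, appears at 3 MHz.
29 MHz mod fs = 2 MHz.
2 MHz ≤ fs/2 = 4.5 MHz, appears at 2 MHz.
15 MHz mod fs = 6 MHz.
6 MHz > fs/2 = 4.5 MHz, folds to fs − 6 MHz = 3 MHz.
18.5 MHz mod fs = 0.5 MHz.
0.5 MHz ≤ fs/2 = 4.5 MHz, appears at 0.5 MHz.
Distinct values: {0.5 MHz, 1 MHz, 2 MHz, 3 MHz} → 4.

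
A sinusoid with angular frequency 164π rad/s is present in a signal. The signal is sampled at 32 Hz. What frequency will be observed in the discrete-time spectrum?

ω = 164π rad/s → f = ω/(2π) = 82 Hz.
82 Hz mod fs = 18 Hz.
18 Hz > fs/2 = 16 Hz, folds to fs − 18 Hz = 14 Hz.

14 Hz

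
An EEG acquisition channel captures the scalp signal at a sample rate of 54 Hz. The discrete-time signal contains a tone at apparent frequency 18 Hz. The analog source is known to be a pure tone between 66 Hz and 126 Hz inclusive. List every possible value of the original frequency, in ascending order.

72 Hz, 90 Hz, 126 Hz

Frequencies that alias to 18 Hz are k·fs ± 18 Hz for integer k ≥ 0.
k=0: 18 Hz.
k=1: 36 Hz, 72 Hz.
k=2: 90 Hz, 126 Hz.
k=3: 144 Hz, 180 Hz.
Within [66 Hz, 126 Hz]: 72 Hz, 90 Hz, 126 Hz.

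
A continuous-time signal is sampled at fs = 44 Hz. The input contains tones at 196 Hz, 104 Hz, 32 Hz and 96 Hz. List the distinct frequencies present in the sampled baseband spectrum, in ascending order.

fs/2 = 22 Hz.
196 Hz mod fs = 20 Hz.
20 Hz ≤ fs/2 = 22 Hz, appears at 20 Hz.
104 Hz mod fs = 16 Hz.
16 Hz ≤ fs/2 = 22 Hz, appears at 16 Hz.
32 Hz > fs/2 = 22 Hz, folds to fs − 32 Hz = 12 Hz.
96 Hz mod fs = 8 Hz.
8 Hz ≤ fs/2 = 22 Hz, appears at 8 Hz.
Distinct values: {8 Hz, 12 Hz, 16 Hz, 20 Hz}.

8 Hz, 12 Hz, 16 Hz, 20 Hz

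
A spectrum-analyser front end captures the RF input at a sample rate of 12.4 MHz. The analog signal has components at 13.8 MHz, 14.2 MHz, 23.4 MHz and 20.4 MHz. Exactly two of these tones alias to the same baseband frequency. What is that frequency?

fs/2 = 6.2 MHz.
13.8 MHz mod fs = 1.4 MHz.
1.4 MHz ≤ fs/2 = 6.2 MHz, appears at 1.4 MHz.
14.2 MHz mod fs = 1.8 MHz.
1.8 MHz ≤ fs/2 = 6.2 MHz, appears at 1.8 MHz.
23.4 MHz mod fs = 11 MHz.
11 MHz > fs/2 = 6.2 MHz, folds to fs − 11 MHz = 1.4 MHz.
20.4 MHz mod fs = 8 MHz.
8 MHz > fs/2 = 6.2 MHz, folds to fs − 8 MHz = 4.4 MHz.
13.8 MHz and 23.4 MHz both map to 1.4 MHz.

1.4 MHz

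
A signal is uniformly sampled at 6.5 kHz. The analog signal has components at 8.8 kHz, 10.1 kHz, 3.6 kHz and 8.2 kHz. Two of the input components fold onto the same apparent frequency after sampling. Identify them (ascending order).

3.6 kHz, 10.1 kHz

fs/2 = 3.25 kHz.
8.8 kHz mod fs = 2.3 kHz.
2.3 kHz ≤ fs/2 = 3.25 kHz, appears at 2.3 kHz.
10.1 kHz mod fs = 3.6 kHz.
3.6 kHz > fs/2 = 3.25 kHz, folds to fs − 3.6 kHz = 2.9 kHz.
3.6 kHz > fs/2 = 3.25 kHz, folds to fs − 3.6 kHz = 2.9 kHz.
8.2 kHz mod fs = 1.7 kHz.
1.7 kHz ≤ fs/2 = 3.25 kHz, appears at 1.7 kHz.
3.6 kHz and 10.1 kHz both map to 2.9 kHz.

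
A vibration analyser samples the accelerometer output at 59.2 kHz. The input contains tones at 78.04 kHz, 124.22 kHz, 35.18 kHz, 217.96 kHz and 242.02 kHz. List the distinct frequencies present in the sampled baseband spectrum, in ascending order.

5.22 kHz, 5.82 kHz, 18.84 kHz, 24.02 kHz

fs/2 = 29.6 kHz.
78.04 kHz mod fs = 18.84 kHz.
18.84 kHz ≤ fs/2 = 29.6 kHz, appears at 18.84 kHz.
124.22 kHz mod fs = 5.82 kHz.
5.82 kHz ≤ fs/2 = 29.6 kHz, appears at 5.82 kHz.
35.18 kHz > fs/2 = 29.6 kHz, folds to fs − 35.18 kHz = 24.02 kHz.
217.96 kHz mod fs = 40.36 kHz.
40.36 kHz > fs/2 = 29.6 kHz, folds to fs − 40.36 kHz = 18.84 kHz.
242.02 kHz mod fs = 5.22 kHz.
5.22 kHz ≤ fs/2 = 29.6 kHz, appears at 5.22 kHz.
Distinct values: {5.22 kHz, 5.82 kHz, 18.84 kHz, 24.02 kHz}.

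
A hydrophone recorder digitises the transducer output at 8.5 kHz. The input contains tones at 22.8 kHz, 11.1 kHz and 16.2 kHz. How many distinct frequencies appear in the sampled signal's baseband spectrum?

3

fs/2 = 4.25 kHz.
22.8 kHz mod fs = 5.8 kHz.
5.8 kHz > fs/2 = 4.25 kHz, folds to fs − 5.8 kHz = 2.7 kHz.
11.1 kHz mod fs = 2.6 kHz.
2.6 kHz ≤ fs/2 = 4.25 kHz, appears at 2.6 kHz.
16.2 kHz mod fs = 7.7 kHz.
7.7 kHz > fs/2 = 4.25 kHz, folds to fs − 7.7 kHz = 0.8 kHz.
Distinct values: {0.8 kHz, 2.6 kHz, 2.7 kHz} → 3.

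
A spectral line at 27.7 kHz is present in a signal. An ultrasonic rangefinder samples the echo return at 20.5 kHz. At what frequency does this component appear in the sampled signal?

27.7 kHz mod fs = 7.2 kHz.
7.2 kHz ≤ fs/2 = 10.25 kHz, appears at 7.2 kHz.

7.2 kHz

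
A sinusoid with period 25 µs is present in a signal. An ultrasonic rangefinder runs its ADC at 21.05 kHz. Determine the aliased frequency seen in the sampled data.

T = 25 µs → f = 1/T = 40 kHz.
40 kHz mod fs = 18.95 kHz.
18.95 kHz > fs/2 = 10.525 kHz, folds to fs − 18.95 kHz = 2.1 kHz.

2.1 kHz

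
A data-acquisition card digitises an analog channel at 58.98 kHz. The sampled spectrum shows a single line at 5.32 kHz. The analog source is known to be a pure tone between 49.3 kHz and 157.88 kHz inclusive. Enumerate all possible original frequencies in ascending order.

Frequencies that alias to 5.32 kHz are k·fs ± 5.32 kHz for integer k ≥ 0.
k=0: 5.32 kHz.
k=1: 53.66 kHz, 64.3 kHz.
k=2: 112.64 kHz, 123.28 kHz.
k=3: 171.62 kHz, 182.26 kHz.
Within [49.3 kHz, 157.88 kHz]: 53.66 kHz, 64.3 kHz, 112.64 kHz, 123.28 kHz.

53.66 kHz, 64.3 kHz, 112.64 kHz, 123.28 kHz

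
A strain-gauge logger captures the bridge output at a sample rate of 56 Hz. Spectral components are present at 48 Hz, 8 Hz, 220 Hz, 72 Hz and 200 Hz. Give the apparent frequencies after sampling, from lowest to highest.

4 Hz, 8 Hz, 16 Hz, 24 Hz

fs/2 = 28 Hz.
48 Hz > fs/2 = 28 Hz, folds to fs − 48 Hz = 8 Hz.
8 Hz ≤ fs/2 = 28 Hz, passes unchanged.
220 Hz mod fs = 52 Hz.
52 Hz > fs/2 = 28 Hz, folds to fs − 52 Hz = 4 Hz.
72 Hz mod fs = 16 Hz.
16 Hz ≤ fs/2 = 28 Hz, appears at 16 Hz.
200 Hz mod fs = 32 Hz.
32 Hz > fs/2 = 28 Hz, folds to fs − 32 Hz = 24 Hz.
Distinct values: {4 Hz, 8 Hz, 16 Hz, 24 Hz}.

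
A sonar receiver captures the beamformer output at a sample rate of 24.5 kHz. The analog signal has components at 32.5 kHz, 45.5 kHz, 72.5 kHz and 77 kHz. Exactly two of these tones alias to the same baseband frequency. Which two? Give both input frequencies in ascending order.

45.5 kHz, 77 kHz

fs/2 = 12.25 kHz.
32.5 kHz mod fs = 8 kHz.
8 kHz ≤ fs/2 = 12.25 kHz, appears at 8 kHz.
45.5 kHz mod fs = 21 kHz.
21 kHz > fs/2 = 12.25 kHz, folds to fs − 21 kHz = 3.5 kHz.
72.5 kHz mod fs = 23.5 kHz.
23.5 kHz > fs/2 = 12.25 kHz, folds to fs − 23.5 kHz = 1 kHz.
77 kHz mod fs = 3.5 kHz.
3.5 kHz ≤ fs/2 = 12.25 kHz, appears at 3.5 kHz.
45.5 kHz and 77 kHz both map to 3.5 kHz.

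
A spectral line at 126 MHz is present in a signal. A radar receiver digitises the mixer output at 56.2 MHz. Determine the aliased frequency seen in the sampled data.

126 MHz mod fs = 13.6 MHz.
13.6 MHz ≤ fs/2 = 28.1 MHz, appears at 13.6 MHz.

13.6 MHz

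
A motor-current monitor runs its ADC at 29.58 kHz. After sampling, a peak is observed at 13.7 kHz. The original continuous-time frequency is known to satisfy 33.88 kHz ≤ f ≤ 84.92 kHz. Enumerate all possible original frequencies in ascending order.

43.28 kHz, 45.46 kHz, 72.86 kHz, 75.04 kHz

Frequencies that alias to 13.7 kHz are k·fs ± 13.7 kHz for integer k ≥ 0.
k=0: 13.7 kHz.
k=1: 15.88 kHz, 43.28 kHz.
k=2: 45.46 kHz, 72.86 kHz.
k=3: 75.04 kHz, 102.44 kHz.
k=4: 104.62 kHz, 132.02 kHz.
Within [33.88 kHz, 84.92 kHz]: 43.28 kHz, 45.46 kHz, 72.86 kHz, 75.04 kHz.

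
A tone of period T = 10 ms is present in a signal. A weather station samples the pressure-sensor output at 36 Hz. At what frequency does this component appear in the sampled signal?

T = 10 ms → f = 1/T = 100 Hz.
100 Hz mod fs = 28 Hz.
28 Hz > fs/2 = 18 Hz, folds to fs − 28 Hz = 8 Hz.

8 Hz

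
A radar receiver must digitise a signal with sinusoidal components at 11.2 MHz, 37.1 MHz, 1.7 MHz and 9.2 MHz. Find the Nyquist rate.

Highest-frequency component: 37.1 MHz.
Nyquist rate = 2 × 37.1 MHz = 74.2 MHz.

74.2 MHz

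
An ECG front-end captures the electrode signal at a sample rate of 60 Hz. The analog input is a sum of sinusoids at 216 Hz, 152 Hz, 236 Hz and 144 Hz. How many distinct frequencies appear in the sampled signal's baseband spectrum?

fs/2 = 30 Hz.
216 Hz mod fs = 36 Hz.
36 Hz > fs/2 = 30 Hz, folds to fs − 36 Hz = 24 Hz.
152 Hz mod fs = 32 Hz.
32 Hz > fs/2 = 30 Hz, folds to fs − 32 Hz = 28 Hz.
236 Hz mod fs = 56 Hz.
56 Hz > fs/2 = 30 Hz, folds to fs − 56 Hz = 4 Hz.
144 Hz mod fs = 24 Hz.
24 Hz ≤ fs/2 = 30 Hz, appears at 24 Hz.
Distinct values: {4 Hz, 24 Hz, 28 Hz} → 3.

3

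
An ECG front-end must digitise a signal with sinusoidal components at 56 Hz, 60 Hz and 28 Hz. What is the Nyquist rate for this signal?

Highest-frequency component: 60 Hz.
Nyquist rate = 2 × 60 Hz = 120 Hz.

120 Hz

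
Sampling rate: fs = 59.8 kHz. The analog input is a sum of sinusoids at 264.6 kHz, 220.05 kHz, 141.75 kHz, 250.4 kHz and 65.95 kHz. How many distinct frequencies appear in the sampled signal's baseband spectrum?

fs/2 = 29.9 kHz.
264.6 kHz mod fs = 25.4 kHz.
25.4 kHz ≤ fs/2 = 29.9 kHz, appears at 25.4 kHz.
220.05 kHz mod fs = 40.65 kHz.
40.65 kHz > fs/2 = 29.9 kHz, folds to fs − 40.65 kHz = 19.15 kHz.
141.75 kHz mod fs = 22.15 kHz.
22.15 kHz ≤ fs/2 = 29.9 kHz, appears at 22.15 kHz.
250.4 kHz mod fs = 11.2 kHz.
11.2 kHz ≤ fs/2 = 29.9 kHz, appears at 11.2 kHz.
65.95 kHz mod fs = 6.15 kHz.
6.15 kHz ≤ fs/2 = 29.9 kHz, appears at 6.15 kHz.
Distinct values: {6.15 kHz, 11.2 kHz, 19.15 kHz, 22.15 kHz, 25.4 kHz} → 5.

5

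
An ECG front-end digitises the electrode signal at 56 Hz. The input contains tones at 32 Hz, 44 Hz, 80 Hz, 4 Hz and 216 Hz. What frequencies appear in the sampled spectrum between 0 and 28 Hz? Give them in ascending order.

4 Hz, 8 Hz, 12 Hz, 24 Hz

fs/2 = 28 Hz.
32 Hz > fs/2 = 28 Hz, folds to fs − 32 Hz = 24 Hz.
44 Hz > fs/2 = 28 Hz, folds to fs − 44 Hz = 12 Hz.
80 Hz mod fs = 24 Hz.
24 Hz ≤ fs/2 = 28 Hz, appears at 24 Hz.
4 Hz ≤ fs/2 = 28 Hz, passes unchanged.
216 Hz mod fs = 48 Hz.
48 Hz > fs/2 = 28 Hz, folds to fs − 48 Hz = 8 Hz.
Distinct values: {4 Hz, 8 Hz, 12 Hz, 24 Hz}.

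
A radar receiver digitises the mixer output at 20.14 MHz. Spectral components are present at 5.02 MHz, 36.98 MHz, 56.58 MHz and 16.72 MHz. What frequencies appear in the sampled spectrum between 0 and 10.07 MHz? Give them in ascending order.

fs/2 = 10.07 MHz.
5.02 MHz ≤ fs/2 = 10.07 MHz, passes unchanged.
36.98 MHz mod fs = 16.84 MHz.
16.84 MHz > fs/2 = 10.07 MHz, folds to fs − 16.84 MHz = 3.3 MHz.
56.58 MHz mod fs = 16.3 MHz.
16.3 MHz > fs/2 = 10.07 MHz, folds to fs − 16.3 MHz = 3.84 MHz.
16.72 MHz > fs/2 = 10.07 MHz, folds to fs − 16.72 MHz = 3.42 MHz.
Distinct values: {3.3 MHz, 3.42 MHz, 3.84 MHz, 5.02 MHz}.

3.3 MHz, 3.42 MHz, 3.84 MHz, 5.02 MHz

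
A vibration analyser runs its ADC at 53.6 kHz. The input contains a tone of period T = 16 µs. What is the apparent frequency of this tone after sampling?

T = 16 µs → f = 1/T = 62.5 kHz.
62.5 kHz mod fs = 8.9 kHz.
8.9 kHz ≤ fs/2 = 26.8 kHz, appears at 8.9 kHz.

8.9 kHz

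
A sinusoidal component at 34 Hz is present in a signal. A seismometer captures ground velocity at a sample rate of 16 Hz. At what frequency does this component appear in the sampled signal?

2 Hz

34 Hz mod fs = 2 Hz.
2 Hz ≤ fs/2 = 8 Hz, appears at 2 Hz.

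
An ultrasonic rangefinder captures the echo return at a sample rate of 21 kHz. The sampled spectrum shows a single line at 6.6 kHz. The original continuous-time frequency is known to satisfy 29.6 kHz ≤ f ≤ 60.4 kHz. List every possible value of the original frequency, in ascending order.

Frequencies that alias to 6.6 kHz are k·fs ± 6.6 kHz for integer k ≥ 0.
k=0: 6.6 kHz.
k=1: 14.4 kHz, 27.6 kHz.
k=2: 35.4 kHz, 48.6 kHz.
k=3: 56.4 kHz, 69.6 kHz.
k=4: 77.4 kHz, 90.6 kHz.
Within [29.6 kHz, 60.4 kHz]: 35.4 kHz, 48.6 kHz, 56.4 kHz.

35.4 kHz, 48.6 kHz, 56.4 kHz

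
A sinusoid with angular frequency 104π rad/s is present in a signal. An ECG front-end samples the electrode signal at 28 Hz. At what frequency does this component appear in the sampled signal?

4 Hz

ω = 104π rad/s → f = ω/(2π) = 52 Hz.
52 Hz mod fs = 24 Hz.
24 Hz > fs/2 = 14 Hz, folds to fs − 24 Hz = 4 Hz.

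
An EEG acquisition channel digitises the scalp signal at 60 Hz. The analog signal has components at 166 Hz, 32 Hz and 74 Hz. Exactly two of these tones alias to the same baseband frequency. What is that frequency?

14 Hz

fs/2 = 30 Hz.
166 Hz mod fs = 46 Hz.
46 Hz > fs/2 = 30 Hz, folds to fs − 46 Hz = 14 Hz.
32 Hz > fs/2 = 30 Hz, folds to fs − 32 Hz = 28 Hz.
74 Hz mod fs = 14 Hz.
14 Hz ≤ fs/2 = 30 Hz, appears at 14 Hz.
74 Hz and 166 Hz both map to 14 Hz.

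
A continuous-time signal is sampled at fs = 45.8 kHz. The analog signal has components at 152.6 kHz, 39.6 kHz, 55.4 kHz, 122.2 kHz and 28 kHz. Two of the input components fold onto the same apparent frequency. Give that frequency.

15.2 kHz

fs/2 = 22.9 kHz.
152.6 kHz mod fs = 15.2 kHz.
15.2 kHz ≤ fs/2 = 22.9 kHz, appears at 15.2 kHz.
39.6 kHz > fs/2 = 22.9 kHz, folds to fs − 39.6 kHz = 6.2 kHz.
55.4 kHz mod fs = 9.6 kHz.
9.6 kHz ≤ fs/2 = 22.9 kHz, appears at 9.6 kHz.
122.2 kHz mod fs = 30.6 kHz.
30.6 kHz > fs/2 = 22.9 kHz, folds to fs − 30.6 kHz = 15.2 kHz.
28 kHz > fs/2 = 22.9 kHz, folds to fs − 28 kHz = 17.8 kHz.
122.2 kHz and 152.6 kHz both map to 15.2 kHz.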